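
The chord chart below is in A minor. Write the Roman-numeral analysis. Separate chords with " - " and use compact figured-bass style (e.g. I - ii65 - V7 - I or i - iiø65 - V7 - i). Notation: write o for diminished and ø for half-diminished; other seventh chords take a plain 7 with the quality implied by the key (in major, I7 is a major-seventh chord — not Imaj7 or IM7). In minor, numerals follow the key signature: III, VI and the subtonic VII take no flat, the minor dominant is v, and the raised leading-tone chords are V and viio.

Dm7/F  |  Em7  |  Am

iv65 - v7 - i

Dm7/F has root D, degree 4 in A minor, so iv65.
Em7 has root E, degree 5 in A minor, so v7.
Am: root A is the tonic; minor triad there is i.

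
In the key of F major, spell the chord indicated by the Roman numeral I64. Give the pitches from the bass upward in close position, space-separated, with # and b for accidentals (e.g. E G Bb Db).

C F A

The numeral's case and figure indicate a major triad. In F major its root, the first degree, is F.
Stacking thirds from F gives F-A-C.
With the 64 figure the chord is in second inversion; from the bass C upward in close position it reads C-F-A.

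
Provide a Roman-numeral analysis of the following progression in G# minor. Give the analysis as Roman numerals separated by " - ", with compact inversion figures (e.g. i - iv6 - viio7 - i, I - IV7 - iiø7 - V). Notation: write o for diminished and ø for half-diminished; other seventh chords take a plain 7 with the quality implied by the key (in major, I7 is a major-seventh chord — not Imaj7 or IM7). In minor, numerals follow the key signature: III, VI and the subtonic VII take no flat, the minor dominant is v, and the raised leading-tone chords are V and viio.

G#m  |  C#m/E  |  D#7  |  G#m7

G#m: minor triad on G# = scale degree 1 → i.
C#m/E: root C# is the subdominant; minor triad there is iv6.
D#7: root D# is the dominant; dominant seventh chord there is V7.
G#m7 has root G#, degree 1 in G# minor, so i7.

i - iv6 - V7 - i7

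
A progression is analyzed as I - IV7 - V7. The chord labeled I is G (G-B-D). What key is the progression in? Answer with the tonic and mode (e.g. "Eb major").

The anchor chord is a major triad on G, labeled I.
If G is scale degree 1 and the mode makes that degree carry a major triad, the tonic is G and the mode is major.

G major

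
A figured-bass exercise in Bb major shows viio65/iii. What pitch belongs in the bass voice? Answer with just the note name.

E

The applied chord viio65/iii is rooted on C#: C#-E-G-Bb.
The figure 65 means first inversion — the third is in the bass.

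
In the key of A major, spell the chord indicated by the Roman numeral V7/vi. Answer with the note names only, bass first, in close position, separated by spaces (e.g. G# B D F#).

C# E# G# B

V7/vi is a secondary dominant — the dominant seventh of vi. vi in A major is F#, so the applied chord's root is C#, a perfect fifth above.
Building a dominant seventh chord on C# gives C#-E#-G#-B.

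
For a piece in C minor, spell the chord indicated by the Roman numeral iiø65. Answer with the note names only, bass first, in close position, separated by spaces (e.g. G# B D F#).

F Ab C D

The numeral's case and figure indicate a half-diminished seventh chord. In C minor its root, the second degree, is D.
Stacking thirds from D gives D-F-Ab-C.
With the 65 figure the chord is in first inversion; from the bass F upward in close position it reads F-Ab-C-D.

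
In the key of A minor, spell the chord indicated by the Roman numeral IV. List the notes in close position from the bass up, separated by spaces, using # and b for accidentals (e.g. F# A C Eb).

D F# A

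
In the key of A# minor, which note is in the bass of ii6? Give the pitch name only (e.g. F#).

ii in A# minor has root B#; the chord is B#-D#-F##.
The figure 6 means first inversion — the third is in the bass.

D#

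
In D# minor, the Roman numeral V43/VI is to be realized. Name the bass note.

C#

The applied chord V43/VI is rooted on F#: F#-A#-C#-E.
The figure 43 means second inversion — the fifth is in the bass.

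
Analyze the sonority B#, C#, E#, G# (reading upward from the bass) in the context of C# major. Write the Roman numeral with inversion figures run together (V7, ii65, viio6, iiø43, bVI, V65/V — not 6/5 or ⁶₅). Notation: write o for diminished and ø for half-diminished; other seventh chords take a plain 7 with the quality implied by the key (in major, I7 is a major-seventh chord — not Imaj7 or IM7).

Stacked in thirds the chord is C#-E#-G#-B#: a major seventh chord on C#.
In C# major, C# is the tonic; the diatonic major seventh chord there is I7.
With B# in the bass the chord is in third inversion, so the figured bass is 42.

I42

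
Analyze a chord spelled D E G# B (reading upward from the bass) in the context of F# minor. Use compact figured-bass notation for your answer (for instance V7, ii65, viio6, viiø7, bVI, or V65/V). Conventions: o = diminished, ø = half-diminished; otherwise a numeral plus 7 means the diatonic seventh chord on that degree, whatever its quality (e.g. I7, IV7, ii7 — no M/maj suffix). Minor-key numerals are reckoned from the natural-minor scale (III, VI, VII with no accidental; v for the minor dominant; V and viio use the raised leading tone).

The pitches E-G#-B-D form a dominant seventh chord rooted on E.
E is scale degree 7 in F# minor, and a dominant seventh chord on that degree is written VII7.
With D in the bass the chord is in third inversion, so the figured bass is 42.

VII42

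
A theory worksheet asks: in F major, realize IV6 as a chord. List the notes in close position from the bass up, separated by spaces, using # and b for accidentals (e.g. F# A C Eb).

The numeral's case and figure indicate a major triad. In F major its root, the fourth degree, is Bb.
That chord is spelled Bb-D-F.
The figured bass 6 indicates first inversion, placing the third (D) in the bass: D-F-Bb.

D F Bb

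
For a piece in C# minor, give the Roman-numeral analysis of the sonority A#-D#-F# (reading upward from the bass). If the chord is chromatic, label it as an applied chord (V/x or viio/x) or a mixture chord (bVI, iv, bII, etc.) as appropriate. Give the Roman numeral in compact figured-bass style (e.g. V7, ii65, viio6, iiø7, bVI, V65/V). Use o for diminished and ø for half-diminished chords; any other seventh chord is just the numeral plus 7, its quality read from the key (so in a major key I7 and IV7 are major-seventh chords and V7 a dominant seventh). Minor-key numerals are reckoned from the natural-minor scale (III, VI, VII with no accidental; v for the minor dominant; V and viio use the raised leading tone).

Stacked in thirds the chord is D#-F#-A#: a minor triad on D#.
D# is the second degree of C# minor. This is the minor supertonic, borrowed from the parallel major (the Dorian ii).
With A# in the bass the chord is in second inversion, so the figured bass is 64.

ii64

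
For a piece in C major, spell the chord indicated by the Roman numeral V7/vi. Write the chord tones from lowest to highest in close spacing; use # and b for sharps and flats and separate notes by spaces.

E G# B D

The slash means an applied dominant: we want the dominant of vi. In C major, vi is A minor, and its dominant is built on E.
Building a dominant seventh chord on E gives E-G#-B-D.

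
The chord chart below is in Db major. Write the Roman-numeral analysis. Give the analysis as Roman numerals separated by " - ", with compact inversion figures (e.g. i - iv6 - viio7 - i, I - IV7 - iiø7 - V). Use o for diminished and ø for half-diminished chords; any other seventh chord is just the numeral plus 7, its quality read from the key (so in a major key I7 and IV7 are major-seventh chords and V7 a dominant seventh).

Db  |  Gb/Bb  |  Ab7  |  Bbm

Db has root Db, degree 1 in Db major, so I.
Gb/Bb: major triad on Gb = scale degree 4 → IV6.
Ab7: root Ab is the dominant; dominant seventh chord there is V7.
Bbm: root Bb is the submediant; minor triad there is vi.

I - IV6 - V7 - vi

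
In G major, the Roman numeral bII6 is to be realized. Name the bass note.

C

bII in G major has root Ab; the chord is Ab-C-Eb.
The figure 6 means first inversion — the third is in the bass.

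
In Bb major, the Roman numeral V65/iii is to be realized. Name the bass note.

C#

The applied chord V65/iii is rooted on A: A-C#-E-G.
The figure 65 means first inversion — the third is in the bass.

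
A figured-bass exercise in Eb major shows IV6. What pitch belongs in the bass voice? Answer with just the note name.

IV in Eb major has root Ab; the chord is Ab-C-Eb.
The figure 6 means first inversion — the third is in the bass.

C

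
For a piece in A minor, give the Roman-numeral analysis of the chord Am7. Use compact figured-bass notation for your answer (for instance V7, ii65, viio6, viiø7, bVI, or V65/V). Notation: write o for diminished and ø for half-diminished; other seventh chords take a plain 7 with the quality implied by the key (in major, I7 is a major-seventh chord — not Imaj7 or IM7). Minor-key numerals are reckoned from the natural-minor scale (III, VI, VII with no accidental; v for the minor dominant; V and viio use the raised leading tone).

i7

The pitches A-C-E-G form a minor seventh chord rooted on A.
In A minor, A is the tonic; the diatonic minor seventh chord there is i7.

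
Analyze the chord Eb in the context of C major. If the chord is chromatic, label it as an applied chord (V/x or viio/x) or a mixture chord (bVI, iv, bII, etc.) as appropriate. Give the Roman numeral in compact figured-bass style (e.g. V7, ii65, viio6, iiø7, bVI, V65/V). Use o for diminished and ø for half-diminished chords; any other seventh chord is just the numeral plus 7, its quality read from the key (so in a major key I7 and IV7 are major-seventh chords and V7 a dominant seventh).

bIII

The pitches Eb-G-Bb form a major triad rooted on Eb.
Eb is the lowered third degree of C major (diatonic 3 would be E). This is a major triad on the lowered third degree, borrowed from the parallel minor.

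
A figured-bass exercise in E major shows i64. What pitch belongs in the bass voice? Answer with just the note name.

i in E major has root E; the chord is E-G-B.
The figure 64 means second inversion — the fifth is in the bass.

B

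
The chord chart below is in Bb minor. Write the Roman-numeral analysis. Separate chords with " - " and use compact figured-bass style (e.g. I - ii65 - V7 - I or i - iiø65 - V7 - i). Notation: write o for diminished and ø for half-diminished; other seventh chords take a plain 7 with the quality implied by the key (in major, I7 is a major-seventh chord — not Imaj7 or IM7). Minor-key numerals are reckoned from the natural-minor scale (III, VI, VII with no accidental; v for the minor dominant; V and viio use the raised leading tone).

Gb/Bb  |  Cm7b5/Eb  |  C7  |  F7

VI6 - iiø65 - V7/V - V7

Gb/Bb: root Gb is the submediant; major triad there is VI6.
Cm7b5/Eb: root C is the supertonic; half-diminished seventh chord there is iiø65.
C7 is the secondary dominant of V (dominant seventh chord on C): V7/V.
F7 has root F, degree 5 in Bb minor, so V7.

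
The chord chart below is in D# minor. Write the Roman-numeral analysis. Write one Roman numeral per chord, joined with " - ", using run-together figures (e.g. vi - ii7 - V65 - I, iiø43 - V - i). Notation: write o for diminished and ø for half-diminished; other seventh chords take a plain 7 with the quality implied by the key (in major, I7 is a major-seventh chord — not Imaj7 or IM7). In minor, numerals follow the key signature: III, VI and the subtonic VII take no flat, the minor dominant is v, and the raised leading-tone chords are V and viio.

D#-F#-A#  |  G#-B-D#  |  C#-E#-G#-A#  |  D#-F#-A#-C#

D#-F#-A#: root D# is the tonic; minor triad there is i.
G#-B-D#: root G# is the subdominant; minor triad there is iv.
C#-E#-G#-A# has root A#, degree 5 in D# minor, so v65.
D#-F#-A#-C#: root D# is the tonic; minor seventh chord there is i7.

i - iv - v65 - i7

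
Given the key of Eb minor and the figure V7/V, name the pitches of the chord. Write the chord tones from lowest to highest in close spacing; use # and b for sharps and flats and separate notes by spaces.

F A C Eb

The slash means an applied dominant: we want the dominant of V. In Eb minor, V is Bb major, and its dominant is built on F.
Building a dominant seventh chord on F gives F-A-C-Eb.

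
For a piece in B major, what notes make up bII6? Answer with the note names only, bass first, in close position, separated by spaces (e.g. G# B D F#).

bII6 is the Neapolitan sixth — a major triad on the lowered second degree, here in its customary first inversion. In B major that root is C.
So the chord is C-E-G.
The figured bass 6 indicates first inversion, placing the third (E) in the bass: E-G-C.

E G C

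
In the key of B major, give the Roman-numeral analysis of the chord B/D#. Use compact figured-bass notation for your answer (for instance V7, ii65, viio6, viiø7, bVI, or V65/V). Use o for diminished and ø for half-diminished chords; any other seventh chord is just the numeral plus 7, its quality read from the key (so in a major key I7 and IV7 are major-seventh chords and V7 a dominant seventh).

I6

Stacked in thirds the chord is B-D#-F#: a major triad on B.
B is scale degree 1 in B major, and a major triad on that degree is written I.
With D# in the bass the chord is in first inversion, so the figured bass is 6.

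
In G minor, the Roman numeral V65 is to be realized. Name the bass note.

V in G minor has root D; the chord is D-F#-A-C.
The figure 65 means first inversion — the third is in the bass.

F#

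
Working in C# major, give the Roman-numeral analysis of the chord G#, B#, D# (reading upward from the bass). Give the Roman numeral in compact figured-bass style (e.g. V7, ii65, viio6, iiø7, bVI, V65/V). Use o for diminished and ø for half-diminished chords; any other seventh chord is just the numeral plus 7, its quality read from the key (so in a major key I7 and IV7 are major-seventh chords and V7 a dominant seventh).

The pitches G#-B#-D# form a major triad rooted on G#.
G# is scale degree 5 in C# major, and a major triad on that degree is written V.

V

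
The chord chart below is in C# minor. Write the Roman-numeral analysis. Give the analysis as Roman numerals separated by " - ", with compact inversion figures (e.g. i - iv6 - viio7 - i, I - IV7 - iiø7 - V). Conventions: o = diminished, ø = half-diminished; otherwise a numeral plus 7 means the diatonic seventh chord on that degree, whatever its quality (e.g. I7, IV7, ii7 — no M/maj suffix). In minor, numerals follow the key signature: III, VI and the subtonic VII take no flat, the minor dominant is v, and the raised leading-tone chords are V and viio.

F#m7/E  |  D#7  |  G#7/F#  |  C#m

iv42 - V7/V - V42 - i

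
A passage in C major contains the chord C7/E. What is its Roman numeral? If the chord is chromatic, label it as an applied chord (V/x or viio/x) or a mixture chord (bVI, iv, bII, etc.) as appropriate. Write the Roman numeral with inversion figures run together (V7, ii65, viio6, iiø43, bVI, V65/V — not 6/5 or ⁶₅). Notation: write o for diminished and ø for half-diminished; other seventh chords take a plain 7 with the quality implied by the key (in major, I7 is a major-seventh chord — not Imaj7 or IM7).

The pitches C-E-G-Bb form a dominant seventh chord rooted on C.
C is not a diatonic chord root with this quality in C major, but it lies a perfect fifth above F (IV), so the chord functions as an applied dominant of IV.
With E in the bass the chord is in first inversion, so the figured bass is 65.

V65/IV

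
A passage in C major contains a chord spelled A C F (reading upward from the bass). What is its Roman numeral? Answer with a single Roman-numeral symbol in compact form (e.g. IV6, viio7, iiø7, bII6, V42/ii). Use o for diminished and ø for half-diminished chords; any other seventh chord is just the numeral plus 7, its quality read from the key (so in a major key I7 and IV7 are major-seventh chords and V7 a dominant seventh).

Stacked in thirds the chord is F-A-C: a major triad on F.
In C major, F is the subdominant; the diatonic major triad there is IV.
With A in the bass the chord is in first inversion, so the figured bass is 6.

IV6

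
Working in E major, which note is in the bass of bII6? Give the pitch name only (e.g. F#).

A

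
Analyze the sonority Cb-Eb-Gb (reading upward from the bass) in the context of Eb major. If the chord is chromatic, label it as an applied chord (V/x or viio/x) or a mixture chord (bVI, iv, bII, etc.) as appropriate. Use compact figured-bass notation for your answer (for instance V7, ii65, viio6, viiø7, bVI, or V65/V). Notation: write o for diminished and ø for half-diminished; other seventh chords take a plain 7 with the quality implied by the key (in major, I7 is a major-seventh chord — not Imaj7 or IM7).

bVI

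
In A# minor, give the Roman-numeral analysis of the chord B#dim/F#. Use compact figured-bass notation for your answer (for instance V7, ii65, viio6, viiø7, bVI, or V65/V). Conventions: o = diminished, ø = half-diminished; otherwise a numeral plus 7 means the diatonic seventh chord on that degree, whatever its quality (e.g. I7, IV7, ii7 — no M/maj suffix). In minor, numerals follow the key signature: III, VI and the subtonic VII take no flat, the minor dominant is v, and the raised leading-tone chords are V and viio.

The pitches B#-D#-F# form a diminished triad rooted on B#.
In A# minor, B# is the supertonic; the diatonic diminished triad there is iio.
With F# in the bass the chord is in second inversion, so the figured bass is 64.

iio64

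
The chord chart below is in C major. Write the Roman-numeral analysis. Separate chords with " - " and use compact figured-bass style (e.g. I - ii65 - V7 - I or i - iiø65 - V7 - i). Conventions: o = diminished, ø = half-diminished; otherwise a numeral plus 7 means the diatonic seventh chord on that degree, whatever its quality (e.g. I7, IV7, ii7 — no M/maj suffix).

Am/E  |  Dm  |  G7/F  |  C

Am/E: root A is the submediant; minor triad there is vi64.
Dm: minor triad on D = scale degree 2 → ii.
G7/F: root G is the dominant; dominant seventh chord there is V42.
C: major triad on C = scale degree 1 → I.

vi64 - ii - V42 - I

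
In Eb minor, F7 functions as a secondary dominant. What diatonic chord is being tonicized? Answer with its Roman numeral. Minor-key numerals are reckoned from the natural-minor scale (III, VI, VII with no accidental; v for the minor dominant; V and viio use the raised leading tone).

The chord is a dominant seventh chord on F.
A dominant resolves down a perfect fifth: F → Bb. In Eb minor, Bb is scale degree 5, i.e. V.

V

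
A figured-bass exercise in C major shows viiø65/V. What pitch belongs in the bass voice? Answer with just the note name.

A

The applied chord viiø65/V is rooted on F#: F#-A-C-E.
The figure 65 means first inversion — the third is in the bass.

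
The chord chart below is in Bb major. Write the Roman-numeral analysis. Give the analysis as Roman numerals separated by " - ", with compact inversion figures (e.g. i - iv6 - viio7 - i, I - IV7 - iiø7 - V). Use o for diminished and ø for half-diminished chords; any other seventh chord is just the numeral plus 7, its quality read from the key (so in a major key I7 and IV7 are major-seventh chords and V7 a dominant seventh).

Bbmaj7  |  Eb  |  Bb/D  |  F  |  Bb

I7 - IV - I6 - V - I

Bbmaj7 has root Bb, degree 1 in Bb major, so I7.
Eb has root Eb, degree 4 in Bb major, so IV.
Bb/D has root Bb, degree 1 in Bb major, so I6.
F: root F is the dominant; major triad there is V.
Bb: major triad on Bb = scale degree 1 → I.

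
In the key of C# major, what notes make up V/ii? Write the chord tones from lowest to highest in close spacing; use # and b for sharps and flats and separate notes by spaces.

V/ii is a secondary dominant — the dominant triad of ii. ii in C# major is D#, so the applied chord's root is A#, a perfect fifth above.
Building a major triad on A# gives A#-C##-E#.

A# C## E#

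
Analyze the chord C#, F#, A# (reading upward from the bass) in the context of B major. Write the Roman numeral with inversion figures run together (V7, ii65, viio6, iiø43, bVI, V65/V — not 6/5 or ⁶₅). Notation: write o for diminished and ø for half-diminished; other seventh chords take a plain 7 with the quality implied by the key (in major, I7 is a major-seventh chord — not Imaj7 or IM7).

V64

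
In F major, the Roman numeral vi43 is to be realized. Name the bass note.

A

vi in F major has root D; the chord is D-F-A-C.
The figure 43 means second inversion — the fifth is in the bass.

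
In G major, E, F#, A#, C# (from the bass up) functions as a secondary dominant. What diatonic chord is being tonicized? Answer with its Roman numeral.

iii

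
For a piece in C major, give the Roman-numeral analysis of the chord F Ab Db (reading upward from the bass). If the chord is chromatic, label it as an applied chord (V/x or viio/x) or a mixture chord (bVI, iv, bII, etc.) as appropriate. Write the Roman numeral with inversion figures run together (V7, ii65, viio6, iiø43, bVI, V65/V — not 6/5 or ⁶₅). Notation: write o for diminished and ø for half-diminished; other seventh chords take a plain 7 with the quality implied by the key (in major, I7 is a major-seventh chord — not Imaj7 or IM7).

bII6

The pitches Db-F-Ab form a major triad rooted on Db.
Db is the lowered second degree of C major (diatonic 2 would be D). This is the Neapolitan sixth — a major triad on the lowered second degree, here in its customary first inversion.
With F in the bass the chord is in first inversion, so the figured bass is 6.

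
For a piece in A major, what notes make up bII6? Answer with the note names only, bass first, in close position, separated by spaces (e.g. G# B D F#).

Scale degree 2 in A major is B; lowering it a half step gives Bb. bII6 is the Neapolitan sixth — a major triad on the lowered second degree, here in its customary first inversion.
So the chord is Bb-D-F.
With the 6 figure the chord is in first inversion; from the bass D upward in close position it reads D-F-Bb.

D F Bb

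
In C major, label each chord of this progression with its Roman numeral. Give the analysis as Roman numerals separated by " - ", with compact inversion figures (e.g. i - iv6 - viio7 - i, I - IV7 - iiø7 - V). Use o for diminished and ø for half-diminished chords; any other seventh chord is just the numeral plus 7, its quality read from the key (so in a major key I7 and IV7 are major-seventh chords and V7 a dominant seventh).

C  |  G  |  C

C has root C, degree 1 in C major, so I.
G: major triad on G = scale degree 5 → V.
C: root C is the tonic; major triad there is I.

I - V - I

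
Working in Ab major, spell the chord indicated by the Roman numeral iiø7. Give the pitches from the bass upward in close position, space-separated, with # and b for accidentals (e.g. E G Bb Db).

iiø7 is the half-diminished supertonic seventh, borrowed from the parallel minor. In Ab major that root is Bb.
So the chord is Bb-Db-Fb-Ab.

Bb Db Fb Ab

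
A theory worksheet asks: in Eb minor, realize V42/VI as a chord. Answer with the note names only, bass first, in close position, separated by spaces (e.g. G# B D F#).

Fb Gb Bb Db

V42/VI is a secondary dominant — the dominant seventh of VI. VI in Eb minor is Cb, so the applied chord's root is Gb, a perfect fifth above.
Building a dominant seventh chord on Gb gives Gb-Bb-Db-Fb.
The figured bass 42 indicates third inversion, placing the seventh (Fb) in the bass: Fb-Gb-Bb-Db.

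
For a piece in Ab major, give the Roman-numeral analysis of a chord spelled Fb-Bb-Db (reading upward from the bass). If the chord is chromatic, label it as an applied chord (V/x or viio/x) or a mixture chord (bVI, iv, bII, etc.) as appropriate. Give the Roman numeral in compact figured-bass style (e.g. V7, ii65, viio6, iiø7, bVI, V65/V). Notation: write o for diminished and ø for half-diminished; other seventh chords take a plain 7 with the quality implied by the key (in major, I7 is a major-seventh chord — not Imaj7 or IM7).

The pitches Bb-Db-Fb form a diminished triad rooted on Bb.
Bb is the second degree of Ab major. This is the diminished supertonic triad, borrowed from the parallel minor.
With Fb in the bass the chord is in second inversion, so the figured bass is 64.

iio64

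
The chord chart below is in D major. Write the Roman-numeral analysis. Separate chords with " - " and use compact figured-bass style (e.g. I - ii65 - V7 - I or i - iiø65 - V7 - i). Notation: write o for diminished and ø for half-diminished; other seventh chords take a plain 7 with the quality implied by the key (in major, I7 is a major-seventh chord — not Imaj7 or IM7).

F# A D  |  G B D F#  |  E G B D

I6 - IV7 - ii7

F#-A-D: major triad on D = scale degree 1 → I6.
G-B-D-F# has root G, degree 4 in D major, so IV7.
E-G-B-D has root E, degree 2 in D major, so ii7.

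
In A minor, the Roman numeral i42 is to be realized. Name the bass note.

i in A minor has root A; the chord is A-C-E-G.
The figure 42 means third inversion — the seventh is in the bass.

G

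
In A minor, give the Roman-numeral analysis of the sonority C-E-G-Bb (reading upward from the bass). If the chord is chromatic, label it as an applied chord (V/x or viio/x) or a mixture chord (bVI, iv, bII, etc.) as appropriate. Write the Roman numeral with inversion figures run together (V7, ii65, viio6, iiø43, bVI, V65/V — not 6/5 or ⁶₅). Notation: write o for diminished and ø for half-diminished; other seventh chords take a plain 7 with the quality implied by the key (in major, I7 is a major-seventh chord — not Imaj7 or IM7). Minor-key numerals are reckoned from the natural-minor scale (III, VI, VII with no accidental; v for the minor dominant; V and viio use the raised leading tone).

The pitches C-E-G-Bb form a dominant seventh chord rooted on C.
C is not a diatonic chord root with this quality in A minor, but it lies a perfect fifth above F (VI), so the chord functions as an applied dominant of VI.

V7/VI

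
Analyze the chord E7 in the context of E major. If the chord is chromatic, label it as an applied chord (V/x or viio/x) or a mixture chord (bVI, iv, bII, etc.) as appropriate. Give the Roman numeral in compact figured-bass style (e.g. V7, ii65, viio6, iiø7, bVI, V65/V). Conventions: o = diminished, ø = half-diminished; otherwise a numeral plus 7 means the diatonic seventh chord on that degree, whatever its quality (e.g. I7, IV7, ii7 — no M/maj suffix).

V7/IV

The pitches E-G#-B-D form a dominant seventh chord rooted on E.
E is not a diatonic chord root with this quality in E major, but it lies a perfect fifth above A (IV), so the chord functions as an applied dominant of IV.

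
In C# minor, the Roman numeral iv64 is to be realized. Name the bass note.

iv in C# minor has root F#; the chord is F#-A-C#.
The figure 64 means second inversion — the fifth is in the bass.

C#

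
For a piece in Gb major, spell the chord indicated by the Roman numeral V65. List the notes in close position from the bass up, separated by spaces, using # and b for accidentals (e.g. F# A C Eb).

F Ab Cb Db

In Gb major, the dominant is Db, and the diatonic chord built there is a dominant seventh chord.
That chord is spelled Db-F-Ab-Cb.
The figured bass 65 indicates first inversion, placing the third (F) in the bass: F-Ab-Cb-Db.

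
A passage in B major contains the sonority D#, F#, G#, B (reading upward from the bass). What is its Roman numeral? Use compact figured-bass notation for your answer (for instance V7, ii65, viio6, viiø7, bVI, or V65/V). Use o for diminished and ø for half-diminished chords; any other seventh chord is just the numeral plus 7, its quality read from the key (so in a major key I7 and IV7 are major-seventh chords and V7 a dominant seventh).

vi43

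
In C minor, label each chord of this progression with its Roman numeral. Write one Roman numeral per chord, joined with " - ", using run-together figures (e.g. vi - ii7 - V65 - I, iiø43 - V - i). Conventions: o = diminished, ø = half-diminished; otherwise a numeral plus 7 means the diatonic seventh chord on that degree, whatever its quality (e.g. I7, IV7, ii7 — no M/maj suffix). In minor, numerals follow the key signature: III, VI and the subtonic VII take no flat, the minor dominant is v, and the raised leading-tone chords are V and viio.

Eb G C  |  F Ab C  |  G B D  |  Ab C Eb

Eb-G-C: minor triad on C = scale degree 1 → i6.
F-Ab-C has root F, degree 4 in C minor, so iv.
G-B-D has root G, degree 5 in C minor, so V.
Ab-C-Eb: major triad on Ab = scale degree 6 → VI.

i6 - iv - V - VI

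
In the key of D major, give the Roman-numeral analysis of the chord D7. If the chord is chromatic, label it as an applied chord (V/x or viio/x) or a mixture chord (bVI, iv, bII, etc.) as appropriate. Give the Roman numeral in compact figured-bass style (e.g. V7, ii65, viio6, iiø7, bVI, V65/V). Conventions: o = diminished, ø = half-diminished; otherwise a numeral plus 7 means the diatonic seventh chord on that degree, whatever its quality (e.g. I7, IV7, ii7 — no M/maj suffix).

V7/IV

Stacked in thirds the chord is D-F#-A-C: a dominant seventh chord on D.
D is not a diatonic chord root with this quality in D major, but it lies a perfect fifth above G (IV), so the chord functions as an applied dominant of IV.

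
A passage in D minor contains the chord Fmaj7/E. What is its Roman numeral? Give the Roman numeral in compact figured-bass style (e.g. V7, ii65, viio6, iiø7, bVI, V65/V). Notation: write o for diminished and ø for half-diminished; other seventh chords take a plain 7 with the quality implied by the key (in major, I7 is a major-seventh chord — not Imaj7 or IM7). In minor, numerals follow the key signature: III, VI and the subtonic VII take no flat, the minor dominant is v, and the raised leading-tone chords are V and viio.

III42

Stacked in thirds the chord is F-A-C-E: a major seventh chord on F.
F is scale degree 3 in D minor, and a major seventh chord on that degree is written III7.
With E in the bass the chord is in third inversion, so the figured bass is 42.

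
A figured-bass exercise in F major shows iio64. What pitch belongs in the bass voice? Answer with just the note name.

Db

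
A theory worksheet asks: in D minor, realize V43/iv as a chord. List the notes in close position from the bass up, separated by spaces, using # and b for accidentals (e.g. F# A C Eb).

A C D F#

V43/iv is a secondary dominant — the dominant seventh of iv. iv in D minor is G, so the applied chord's root is D, a perfect fifth above.
Building a dominant seventh chord on D gives D-F#-A-C.
With the 43 figure the chord is in second inversion; from the bass A upward in close position it reads A-C-D-F#.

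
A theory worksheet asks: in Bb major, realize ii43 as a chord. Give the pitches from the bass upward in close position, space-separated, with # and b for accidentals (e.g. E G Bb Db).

In Bb major, scale degree 2 is C, and the diatonic chord built there is a minor seventh chord.
That chord is spelled C-Eb-G-Bb.
With the 43 figure the chord is in second inversion; from the bass G upward in close position it reads G-Bb-C-Eb.

G Bb C Eb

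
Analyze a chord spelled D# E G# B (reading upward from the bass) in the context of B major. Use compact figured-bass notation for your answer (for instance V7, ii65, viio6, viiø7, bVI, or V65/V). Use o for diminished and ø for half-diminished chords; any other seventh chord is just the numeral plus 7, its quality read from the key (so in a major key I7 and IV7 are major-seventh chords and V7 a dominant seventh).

IV42

Stacked in thirds the chord is E-G#-B-D#: a major seventh chord on E.
In B major, E is the subdominant; the diatonic major seventh chord there is IV7.
With D# in the bass the chord is in third inversion, so the figured bass is 42.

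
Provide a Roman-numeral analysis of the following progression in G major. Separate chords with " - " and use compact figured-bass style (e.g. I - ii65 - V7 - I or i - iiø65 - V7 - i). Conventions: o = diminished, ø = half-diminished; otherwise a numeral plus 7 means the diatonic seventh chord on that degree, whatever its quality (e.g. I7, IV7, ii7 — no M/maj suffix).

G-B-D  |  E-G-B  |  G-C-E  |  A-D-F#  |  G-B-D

I - vi - IV64 - V64 - I

G-B-D: root G is the tonic; major triad there is I.
E-G-B: minor triad on E = scale degree 6 → vi.
G-C-E: major triad on C = scale degree 4 → IV64.
A-D-F# has root D, degree 5 in G major, so V64.
G-B-D: major triad on G = scale degree 1 → I.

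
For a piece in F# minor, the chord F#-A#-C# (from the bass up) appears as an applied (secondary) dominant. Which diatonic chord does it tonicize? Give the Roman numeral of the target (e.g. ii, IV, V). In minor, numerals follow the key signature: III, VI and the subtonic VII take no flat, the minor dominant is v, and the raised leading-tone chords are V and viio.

iv

The chord is a major triad on F#.
A dominant resolves down a perfect fifth: F# → B. In F# minor, B is scale degree 4, i.e. iv.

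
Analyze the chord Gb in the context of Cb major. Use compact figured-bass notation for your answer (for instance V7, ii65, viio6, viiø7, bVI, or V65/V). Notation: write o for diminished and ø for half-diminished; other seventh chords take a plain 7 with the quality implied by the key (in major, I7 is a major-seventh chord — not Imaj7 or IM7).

Stacked in thirds the chord is Gb-Bb-Db: a major triad on Gb.
In Cb major, Gb is the dominant; the diatonic major triad there is V.

V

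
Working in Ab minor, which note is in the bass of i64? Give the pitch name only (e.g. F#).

i in Ab minor has root Ab; the chord is Ab-Cb-Eb.
The figure 64 means second inversion — the fifth is in the bass.

Eb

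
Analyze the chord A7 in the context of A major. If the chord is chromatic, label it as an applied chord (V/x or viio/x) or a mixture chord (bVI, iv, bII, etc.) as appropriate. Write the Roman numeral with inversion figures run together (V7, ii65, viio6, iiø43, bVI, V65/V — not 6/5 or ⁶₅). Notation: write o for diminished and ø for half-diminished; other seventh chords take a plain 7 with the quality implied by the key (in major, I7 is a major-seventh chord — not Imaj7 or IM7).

V7/IV

The pitches A-C#-E-G form a dominant seventh chord rooted on A.
A is not a diatonic chord root with this quality in A major, but it lies a perfect fifth above D (IV), so the chord functions as an applied dominant of IV.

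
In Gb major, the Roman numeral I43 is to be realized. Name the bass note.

I in Gb major has root Gb; the chord is Gb-Bb-Db-F.
The figure 43 means second inversion — the fifth is in the bass.

Db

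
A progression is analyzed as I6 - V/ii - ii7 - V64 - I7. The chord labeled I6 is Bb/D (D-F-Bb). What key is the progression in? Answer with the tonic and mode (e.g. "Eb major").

The chord Bb/D is a major triad rooted on Bb; its label is I6.
If Bb is scale degree 1 and the mode makes that degree carry a major triad, the tonic is Bb and the mode is major.

Bb major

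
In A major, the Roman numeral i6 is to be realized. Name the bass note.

C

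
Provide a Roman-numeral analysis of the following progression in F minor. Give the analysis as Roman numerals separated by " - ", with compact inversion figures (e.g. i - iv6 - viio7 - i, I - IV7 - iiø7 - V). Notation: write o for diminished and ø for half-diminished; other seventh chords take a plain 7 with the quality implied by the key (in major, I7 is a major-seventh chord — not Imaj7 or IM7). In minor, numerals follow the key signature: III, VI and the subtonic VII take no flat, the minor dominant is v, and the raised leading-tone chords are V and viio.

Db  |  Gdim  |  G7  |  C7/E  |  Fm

Db: major triad on Db = scale degree 6 → VI.
Gdim has root G, degree 2 in F minor, so iio.
G7 is the secondary dominant of V (dominant seventh chord on G): V7/V.
C7/E: root C is the dominant; dominant seventh chord there is V65.
Fm has root F, degree 1 in F minor, so i.

VI - iio - V7/V - V65 - i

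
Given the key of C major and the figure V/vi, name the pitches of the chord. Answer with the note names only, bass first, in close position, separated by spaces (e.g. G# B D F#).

E G# B

V/vi is a secondary dominant — the dominant triad of vi. vi in C major is A, so the applied chord's root is E, a perfect fifth above.
Building a major triad on E gives E-G#-B.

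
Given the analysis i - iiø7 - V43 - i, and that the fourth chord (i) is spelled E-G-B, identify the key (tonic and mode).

The anchor chord is a minor triad on E, labeled i.
If E is scale degree 1 and the mode makes that degree carry a minor triad, the tonic is E and the mode is minor.

E minor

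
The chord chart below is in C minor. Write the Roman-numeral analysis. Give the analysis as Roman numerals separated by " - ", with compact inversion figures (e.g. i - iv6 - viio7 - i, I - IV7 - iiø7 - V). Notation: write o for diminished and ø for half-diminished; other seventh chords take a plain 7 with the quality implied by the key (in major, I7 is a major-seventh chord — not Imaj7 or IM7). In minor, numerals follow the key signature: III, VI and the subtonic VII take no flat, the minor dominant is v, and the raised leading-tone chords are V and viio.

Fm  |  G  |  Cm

Fm has root F, degree 4 in C minor, so iv.
G has root G, degree 5 in C minor, so V.
Cm: minor triad on C = scale degree 1 → i.

iv - V - i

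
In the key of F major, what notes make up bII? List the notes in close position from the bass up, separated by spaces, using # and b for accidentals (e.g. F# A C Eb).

Gb Bb Db

bII is the Neapolitan chord — a major triad on the lowered second degree. In F major that root is Gb.
So the chord is Gb-Bb-Db, a major triad.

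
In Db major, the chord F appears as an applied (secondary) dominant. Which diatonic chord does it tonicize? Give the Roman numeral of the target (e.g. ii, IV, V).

vi

The chord is a major triad on F.
A dominant resolves down a perfect fifth: F → Bb. In Db major, Bb is scale degree 6, i.e. vi.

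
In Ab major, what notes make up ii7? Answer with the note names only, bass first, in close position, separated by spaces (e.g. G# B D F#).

Bb Db F Ab

The numeral's case and figure indicate a minor seventh chord. In Ab major its root, scale degree 2, is Bb.
Stacking thirds from Bb gives Bb-Db-F-Ab.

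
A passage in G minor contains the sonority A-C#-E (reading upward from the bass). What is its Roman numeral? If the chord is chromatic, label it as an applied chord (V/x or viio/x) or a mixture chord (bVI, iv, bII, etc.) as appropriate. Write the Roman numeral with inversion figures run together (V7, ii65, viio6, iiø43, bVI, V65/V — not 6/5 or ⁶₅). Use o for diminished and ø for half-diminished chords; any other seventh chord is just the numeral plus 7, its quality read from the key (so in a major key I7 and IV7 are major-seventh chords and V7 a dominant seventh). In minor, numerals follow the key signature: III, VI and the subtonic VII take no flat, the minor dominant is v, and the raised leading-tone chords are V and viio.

V/V

Stacked in thirds the chord is A-C#-E: a major triad on A.
A is not a diatonic chord root with this quality in G minor, but it lies a perfect fifth above D (V), so the chord functions as an applied dominant of V.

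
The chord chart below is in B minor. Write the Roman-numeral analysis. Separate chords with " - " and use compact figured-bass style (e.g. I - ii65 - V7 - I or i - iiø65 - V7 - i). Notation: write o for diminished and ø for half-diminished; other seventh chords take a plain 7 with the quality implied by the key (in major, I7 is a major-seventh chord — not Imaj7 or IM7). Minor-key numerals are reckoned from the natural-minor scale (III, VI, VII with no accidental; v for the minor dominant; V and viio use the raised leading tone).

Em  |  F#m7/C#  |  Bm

Em: minor triad on E = scale degree 4 → iv.
F#m7/C#: minor seventh chord on F# = scale degree 5 → v43.
Bm: minor triad on B = scale degree 1 → i.

iv - v43 - i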